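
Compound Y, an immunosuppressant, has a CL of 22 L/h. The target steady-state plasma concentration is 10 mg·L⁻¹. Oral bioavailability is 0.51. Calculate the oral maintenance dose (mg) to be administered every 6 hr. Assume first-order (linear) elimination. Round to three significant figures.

D = CL × Css × τ / F = 22.00 × 10 × 6 / 0.51 = 2588 mg

2590 mg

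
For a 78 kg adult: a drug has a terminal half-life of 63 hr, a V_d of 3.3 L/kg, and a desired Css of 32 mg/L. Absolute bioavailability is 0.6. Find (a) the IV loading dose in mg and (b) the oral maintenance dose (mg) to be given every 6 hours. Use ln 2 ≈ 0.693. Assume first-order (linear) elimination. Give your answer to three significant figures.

(a) 8240 mg; (b) 906 mg

Vd = 3.3 L/kg × 78 kg = 257.4 L
LD = Vd × C = 257.4 × 32 = 8237 mg
CL = 0.693 × Vd / t½ = 0.693 × 257.4 / 63 = 2.831 L/h
D = CL × Css × τ / F = 2.831 × 32 × 6 / 0.6 = 905.9 mg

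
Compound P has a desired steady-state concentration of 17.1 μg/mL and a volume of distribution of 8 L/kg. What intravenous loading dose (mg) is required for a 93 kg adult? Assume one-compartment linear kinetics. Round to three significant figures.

Vd(total) = 93 kg × 8 L/kg = 744.0 L
The loading dose fills Vd to the target concentration.
LD = Vd × C = 744.0 × 17.10 = 12720 mg

12700 mg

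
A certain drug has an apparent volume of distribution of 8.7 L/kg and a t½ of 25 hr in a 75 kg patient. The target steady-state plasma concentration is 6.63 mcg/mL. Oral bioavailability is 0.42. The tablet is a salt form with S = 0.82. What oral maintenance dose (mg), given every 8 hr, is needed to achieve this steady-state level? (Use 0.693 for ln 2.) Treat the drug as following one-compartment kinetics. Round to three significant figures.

Vd(total) = 75 kg × 8.7 L/kg = 652.5 L
CL = 0.693 × Vd / t½ = 0.693 × 652.5 / 25 = 18.09 L/h
D = CL × Css × τ / F / S = 18.09 × 6.63 × 8 / 0.42 / 0.82 = 2786 mg

2790 mg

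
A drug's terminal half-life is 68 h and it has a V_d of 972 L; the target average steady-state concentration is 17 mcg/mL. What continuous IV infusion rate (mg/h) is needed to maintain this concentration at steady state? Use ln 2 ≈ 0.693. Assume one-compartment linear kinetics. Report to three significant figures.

168 mg/h

CL = ln 2 · Vd / t½ = 0.693 × 972.0 / 68 = 9.906 L/h
Infusion rate = CL × Css = 9.906 × 17 = 168.4 mg/h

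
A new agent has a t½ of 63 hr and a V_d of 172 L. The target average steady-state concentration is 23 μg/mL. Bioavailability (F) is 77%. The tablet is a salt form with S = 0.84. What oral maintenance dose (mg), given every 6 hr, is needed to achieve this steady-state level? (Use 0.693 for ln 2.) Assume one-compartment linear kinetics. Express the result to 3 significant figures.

404 mg

CL = ln 2 · Vd / t½ = 0.693 × 172.0 / 63 = 1.892 L/h
D = CL × Css × τ / F / S = 1.892 × 23 × 6 / 0.77 / 0.84 = 403.7 mg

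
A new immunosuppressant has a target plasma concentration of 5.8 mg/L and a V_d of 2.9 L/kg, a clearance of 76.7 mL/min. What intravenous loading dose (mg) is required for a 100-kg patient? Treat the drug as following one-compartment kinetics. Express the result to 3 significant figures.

1680 mg

Total Vd = 2.9 × 100 = 290.0 L
The loading dose fills Vd to the target concentration.
LD = Vd × C = 290.0 × 5.800 = 1682 mg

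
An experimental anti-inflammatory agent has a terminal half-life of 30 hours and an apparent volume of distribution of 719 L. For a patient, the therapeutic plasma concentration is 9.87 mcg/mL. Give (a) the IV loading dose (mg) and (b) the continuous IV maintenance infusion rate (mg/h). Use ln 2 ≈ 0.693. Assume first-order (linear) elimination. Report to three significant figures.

LD = Vd × C = 719.0 × 9.87 = 7097 mg
CL = 0.693 × Vd / t½ = 0.693 × 719.0 / 30 = 16.61 L/h
Infusion rate = CL × Css = 16.61 × 9.87 = 163.9 mg/h

(a) 7100 mg; (b) 164 mg/h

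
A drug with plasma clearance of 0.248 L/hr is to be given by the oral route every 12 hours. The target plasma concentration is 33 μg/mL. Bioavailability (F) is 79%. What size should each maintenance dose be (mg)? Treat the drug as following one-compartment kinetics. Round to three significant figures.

124 mg

At steady state, dose per interval replaces the amount cleared in that interval: F·D/τ = CL·Css.
D = CL × Css × τ / F = 0.2480 × 33 × 12 / 0.79 = 124.3 mg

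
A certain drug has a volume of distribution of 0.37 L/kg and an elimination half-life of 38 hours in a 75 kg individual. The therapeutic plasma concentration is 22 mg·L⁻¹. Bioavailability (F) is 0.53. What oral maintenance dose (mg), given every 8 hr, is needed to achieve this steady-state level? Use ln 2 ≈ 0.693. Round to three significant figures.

168 mg

Vd = 0.37 L/kg × 75 kg = 27.75 L
CL = ln 2 · Vd / t½ = 0.693 × 27.75 / 38 = 0.5061 L/h
D = CL × Css × τ / F = 0.5061 × 22 × 8 / 0.53 = 168.1 mg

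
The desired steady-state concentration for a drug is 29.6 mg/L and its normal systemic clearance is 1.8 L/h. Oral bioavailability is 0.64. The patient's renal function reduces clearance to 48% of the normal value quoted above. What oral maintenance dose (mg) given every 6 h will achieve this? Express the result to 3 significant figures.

Patient clearance = 0.48 × 1.800 = 0.8640 L/h
D = CL × Css × τ / F = 0.8640 × 29.6 × 6 / 0.64 = 239.8 mg

240 mg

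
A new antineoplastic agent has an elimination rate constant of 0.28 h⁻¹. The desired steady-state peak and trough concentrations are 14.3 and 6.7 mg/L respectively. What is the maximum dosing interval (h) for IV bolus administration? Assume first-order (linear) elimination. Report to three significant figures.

Between IV bolus doses, concentration decays as C = C₀·e^(−kτ), so C_peak/C_trough = e^(kτ).
τ_max = ln(C_peak/C_trough) / k = ln(14.3/6.7) / 0.2800 = 0.7582 / 0.2800 = 2.708 h

2.71 h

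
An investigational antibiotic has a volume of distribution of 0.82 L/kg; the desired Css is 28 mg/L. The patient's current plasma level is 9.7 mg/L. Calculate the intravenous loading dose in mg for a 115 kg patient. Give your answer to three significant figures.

1730 mg

Total Vd = 0.82 × 115 = 94.30 L
The loading dose fills Vd to the target concentration.
Concentration deficit ΔC = 28 − 9.7 = 18.30 mg/L
LD = Vd × ΔC = 94.30 × 18.30 = 1726 mg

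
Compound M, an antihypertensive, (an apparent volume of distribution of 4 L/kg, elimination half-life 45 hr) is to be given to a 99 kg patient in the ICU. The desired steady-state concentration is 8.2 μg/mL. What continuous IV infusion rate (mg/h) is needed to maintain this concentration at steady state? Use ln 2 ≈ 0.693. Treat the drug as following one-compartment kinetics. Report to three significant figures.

Total Vd = 4 × 99 = 396.0 L
CL = 0.693 × Vd / t½ = 0.693 × 396.0 / 45 = 6.098 L/h
Infusion rate = CL × Css = 6.098 × 8.2 = 50.00 mg/h

50.0 mg/h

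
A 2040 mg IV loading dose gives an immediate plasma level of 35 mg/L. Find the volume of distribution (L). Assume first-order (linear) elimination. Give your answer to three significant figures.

58.3 L

Immediately after an IV bolus, C₀ = Dose / Vd, so Vd = Dose / C₀.
Vd = 2040 / 35 = 58.29 L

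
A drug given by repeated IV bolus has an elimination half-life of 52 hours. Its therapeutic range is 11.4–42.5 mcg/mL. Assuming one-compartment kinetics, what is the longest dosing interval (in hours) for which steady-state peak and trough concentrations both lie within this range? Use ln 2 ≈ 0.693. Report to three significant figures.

k = 0.693 / t½ = 0.693 / 52 = 0.01333 h⁻¹
Between IV bolus doses, concentration decays as C = C₀·e^(−kτ), so C_peak/C_trough = e^(kτ).
τ_max = ln(C_peak/C_trough) / k = ln(42.5/11.4) / 0.01333 = 1.316 / 0.01333 = 98.72 h

98.7 h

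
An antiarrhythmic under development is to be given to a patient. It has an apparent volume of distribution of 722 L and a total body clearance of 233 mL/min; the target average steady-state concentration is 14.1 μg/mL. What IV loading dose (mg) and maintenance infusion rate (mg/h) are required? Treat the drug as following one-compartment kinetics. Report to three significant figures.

(a) 10200 mg; (b) 197 mg/h

LD = Vd · C_target = 722.0 × 14.1 = 10180 mg
CL = 233 mL/min = 233 × 0.06 = 13.98 L/h
Maintenance infusion rate = CL × Css = 13.98 × 14.1 = 197.1 mg/h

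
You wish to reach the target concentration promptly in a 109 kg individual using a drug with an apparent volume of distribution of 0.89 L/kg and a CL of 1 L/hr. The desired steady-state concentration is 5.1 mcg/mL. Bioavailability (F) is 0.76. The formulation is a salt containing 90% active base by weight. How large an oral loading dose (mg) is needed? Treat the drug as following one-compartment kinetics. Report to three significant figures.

723 mg

Vd = 0.89 L/kg × 109 kg = 97.01 L
LD = Vd × C / F / S = 97.01 × 5.100 / 0.76 / 0.9 = 723.3 mg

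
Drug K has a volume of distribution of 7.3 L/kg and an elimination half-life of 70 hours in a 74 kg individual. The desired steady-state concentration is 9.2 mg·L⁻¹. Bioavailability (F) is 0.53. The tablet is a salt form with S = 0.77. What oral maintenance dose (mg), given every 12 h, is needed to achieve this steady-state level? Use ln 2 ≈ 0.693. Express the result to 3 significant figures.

Vd = 7.3 L/kg × 74 kg = 540.2 L
CL = 0.693 × Vd / t½ = 0.693 × 540.2 / 70 = 5.348 L/h
D = CL × Css × τ / F / S = 5.348 × 9.2 × 12 / 0.53 / 0.77 = 1447 mg

1450 mg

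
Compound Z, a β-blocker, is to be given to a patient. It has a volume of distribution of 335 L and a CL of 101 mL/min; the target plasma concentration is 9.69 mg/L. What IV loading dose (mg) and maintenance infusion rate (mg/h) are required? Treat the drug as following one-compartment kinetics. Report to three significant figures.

Loading dose = Vd × C = 335.0 × 9.69 = 3246 mg
CL = 101 mL/min × 60/1000 = 6.060 L/h
Maintenance: replace elimination → rate = CL × Css = 6.060 × 9.69 = 58.72 mg/h

(a) 3250 mg; (b) 58.7 mg/h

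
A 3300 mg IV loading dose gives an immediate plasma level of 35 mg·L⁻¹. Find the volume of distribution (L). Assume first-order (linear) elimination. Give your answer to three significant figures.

94.3 L

Immediately after an IV bolus, C₀ = Dose / Vd, so Vd = Dose / C₀.
Vd = 3300 / 35 = 94.29 L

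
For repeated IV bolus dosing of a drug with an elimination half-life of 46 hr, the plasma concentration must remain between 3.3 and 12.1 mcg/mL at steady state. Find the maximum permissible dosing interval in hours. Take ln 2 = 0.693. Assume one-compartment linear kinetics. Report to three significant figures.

k = 0.693 / t½ = 0.693 / 46 = 0.01507 h⁻¹
Between IV bolus doses, concentration decays as C = C₀·e^(−kτ), so C_peak/C_trough = e^(kτ).
τ_max = ln(C_peak/C_trough) / k = ln(12.1/3.3) / 0.01507 = 1.299 / 0.01507 = 86.20 h

86.2 h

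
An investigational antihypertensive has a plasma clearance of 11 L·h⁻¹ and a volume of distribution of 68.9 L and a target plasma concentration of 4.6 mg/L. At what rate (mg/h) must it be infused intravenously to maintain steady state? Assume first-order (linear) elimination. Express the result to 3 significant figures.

Vd does not affect the maintenance rate; only clearance governs steady-state input.
R₀ = 11.00 × 4.6 = 50.60 mg/h

50.6 mg/h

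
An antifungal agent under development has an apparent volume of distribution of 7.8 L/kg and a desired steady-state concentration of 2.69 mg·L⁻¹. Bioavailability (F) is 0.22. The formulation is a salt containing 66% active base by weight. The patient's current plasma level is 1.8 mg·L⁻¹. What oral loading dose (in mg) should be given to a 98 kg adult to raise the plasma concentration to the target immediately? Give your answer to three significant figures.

4690 mg

Total Vd = 7.8 × 98 = 764.4 L
The loading dose fills Vd to the target concentration.
Concentration deficit ΔC = 2.69 − 1.8 = 0.8900 mg/L
LD = Vd × ΔC / F / S = 764.4 × 0.8900 / 0.22 / 0.66 = 4685 mg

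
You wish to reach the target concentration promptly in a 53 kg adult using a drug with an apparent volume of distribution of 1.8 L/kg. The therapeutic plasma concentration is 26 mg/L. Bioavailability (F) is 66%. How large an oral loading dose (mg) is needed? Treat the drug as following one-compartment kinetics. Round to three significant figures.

3760 mg

Vd = 1.8 L/kg × 53 kg = 95.40 L
The loading dose fills Vd to the target concentration.
LD = Vd × C / F = 95.40 × 26.00 / 0.66 = 3758 mg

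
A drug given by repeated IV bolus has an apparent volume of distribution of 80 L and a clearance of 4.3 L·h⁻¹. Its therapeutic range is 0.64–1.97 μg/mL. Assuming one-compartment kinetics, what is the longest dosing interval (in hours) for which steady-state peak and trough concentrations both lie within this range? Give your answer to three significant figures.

k = CL / Vd = 4.300 / 80.00 = 0.05375 h⁻¹
Between IV bolus doses, concentration decays as C = C₀·e^(−kτ), so C_peak/C_trough = e^(kτ).
τ_max = ln(C_peak/C_trough) / k = ln(1.97/0.64) / 0.05375 = 1.124 / 0.05375 = 20.91 h

20.9 h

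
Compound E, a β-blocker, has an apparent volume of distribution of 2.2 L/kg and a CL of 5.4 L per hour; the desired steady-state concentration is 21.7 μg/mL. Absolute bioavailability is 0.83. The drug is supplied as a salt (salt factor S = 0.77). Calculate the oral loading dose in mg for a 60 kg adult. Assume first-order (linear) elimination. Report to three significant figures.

4480 mg

Total Vd = 2.2 × 60 = 132.0 L
Loading dose depends on Vd (not clearance): it fills the distribution volume.
LD = Vd × C / F / S = 132.0 × 21.70 / 0.83 / 0.77 = 4482 mg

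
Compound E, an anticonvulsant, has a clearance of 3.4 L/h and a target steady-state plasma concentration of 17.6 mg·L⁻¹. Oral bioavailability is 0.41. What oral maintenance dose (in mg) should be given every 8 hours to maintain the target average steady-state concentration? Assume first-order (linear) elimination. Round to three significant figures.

At steady state, dose per interval replaces the amount cleared in that interval: F·D/τ = CL·Css.
D = CL × Css × τ / F = 3.400 × 17.6 × 8 / 0.41 = 1168 mg

1170 mg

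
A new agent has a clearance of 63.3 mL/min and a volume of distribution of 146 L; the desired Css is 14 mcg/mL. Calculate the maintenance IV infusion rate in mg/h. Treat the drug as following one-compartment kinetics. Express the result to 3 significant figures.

CL = 63.3 mL/min × 60/1000 = 3.798 L/h
Vd does not affect the maintenance rate; only clearance governs steady-state input.
Rate = CL × Css = 3.798 × 14 = 53.17 mg/h

53.2 mg/h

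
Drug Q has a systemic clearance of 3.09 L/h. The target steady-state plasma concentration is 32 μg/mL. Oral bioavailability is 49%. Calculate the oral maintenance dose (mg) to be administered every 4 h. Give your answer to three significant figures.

D = CL × Css × τ / F = 3.090 × 32 × 4 / 0.49 = 807.2 mg

807 mg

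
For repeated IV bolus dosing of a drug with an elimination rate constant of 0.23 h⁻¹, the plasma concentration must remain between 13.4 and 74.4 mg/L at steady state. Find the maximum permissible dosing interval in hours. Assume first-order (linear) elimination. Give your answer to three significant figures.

Between IV bolus doses, concentration decays as C = C₀·e^(−kτ), so C_peak/C_trough = e^(kτ).
τ_max = ln(C_peak/C_trough) / k = ln(74.4/13.4) / 0.2300 = 1.714 / 0.2300 = 7.452 h

7.45 h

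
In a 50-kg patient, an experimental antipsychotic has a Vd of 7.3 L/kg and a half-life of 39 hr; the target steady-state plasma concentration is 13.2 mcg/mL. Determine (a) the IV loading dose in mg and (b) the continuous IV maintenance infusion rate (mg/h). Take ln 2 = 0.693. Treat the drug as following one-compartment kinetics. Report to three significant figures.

Vd = 7.3 L/kg × 50 kg = 365.0 L
LD = Vd × C = 365.0 × 13.2 = 4818 mg
CL = 0.693 × Vd / t½ = 0.693 × 365.0 / 39 = 6.486 L/h
Infusion rate = CL × Css = 6.486 × 13.2 = 85.62 mg/h

(a) 4820 mg; (b) 85.6 mg/h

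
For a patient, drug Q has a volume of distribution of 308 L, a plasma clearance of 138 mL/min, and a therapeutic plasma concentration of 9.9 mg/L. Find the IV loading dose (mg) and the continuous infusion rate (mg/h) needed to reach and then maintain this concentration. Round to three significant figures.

(a) 3050 mg; (b) 82.0 mg/h

Loading: fill Vd to C_target → 308.0 L × 9.9 mg/L = 3049 mg
CL = 138 mL/min = 138 × 0.06 = 8.280 L/h
Maintenance infusion rate = CL × Css = 8.280 × 9.9 = 81.97 mg/h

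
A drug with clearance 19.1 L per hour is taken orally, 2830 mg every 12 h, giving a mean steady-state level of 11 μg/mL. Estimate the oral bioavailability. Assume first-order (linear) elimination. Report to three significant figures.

0.891

F·D/τ = CL·Css at steady state → F = CL·Css·τ / D.
F = 19.1 × 11 × 12 / 2830 = 0.891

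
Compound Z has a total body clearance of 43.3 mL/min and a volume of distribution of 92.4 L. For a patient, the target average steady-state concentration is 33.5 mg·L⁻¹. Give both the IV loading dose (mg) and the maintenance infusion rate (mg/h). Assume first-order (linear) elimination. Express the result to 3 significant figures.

(a) 3100 mg; (b) 87.0 mg/h

Loading dose = Vd × C = 92.40 × 33.5 = 3095 mg
CL = 43.3 mL/min = 43.3 × 0.06 = 2.598 L/h
Infusion rate = 2.598 L/h × 33.5 mg/L = 87.03 mg/h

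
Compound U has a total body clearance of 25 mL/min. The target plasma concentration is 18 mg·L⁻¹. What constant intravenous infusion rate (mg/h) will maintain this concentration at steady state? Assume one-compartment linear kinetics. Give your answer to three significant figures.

27.0 mg/h

CL = 25 mL/min = 25 × 0.06 = 1.500 L/h
Infusion rate = CL · Css = 1.500 L/h × 18 mg/L = 27.00 mg/h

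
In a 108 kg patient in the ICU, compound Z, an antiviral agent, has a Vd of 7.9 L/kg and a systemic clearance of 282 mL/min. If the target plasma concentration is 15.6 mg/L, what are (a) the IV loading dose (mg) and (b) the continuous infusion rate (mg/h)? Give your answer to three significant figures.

(a) 13300 mg; (b) 264 mg/h

Total Vd = 7.9 × 108 = 853.2 L
LD = Vd · C_target = 853.2 × 15.6 = 13310 mg
CL = 282 mL/min × 60/1000 = 16.92 L/h
Maintenance: replace elimination → rate = CL × Css = 16.92 × 15.6 = 264.0 mg/h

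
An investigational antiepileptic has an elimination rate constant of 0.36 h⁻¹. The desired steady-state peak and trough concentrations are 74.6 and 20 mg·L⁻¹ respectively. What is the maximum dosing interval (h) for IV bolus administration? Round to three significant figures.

3.66 h

Between IV bolus doses, concentration decays as C = C₀·e^(−kτ), so C_peak/C_trough = e^(kτ).
τ_max = ln(C_peak/C_trough) / k = ln(74.6/20) / 0.3600 = 1.316 / 0.3600 = 3.656 h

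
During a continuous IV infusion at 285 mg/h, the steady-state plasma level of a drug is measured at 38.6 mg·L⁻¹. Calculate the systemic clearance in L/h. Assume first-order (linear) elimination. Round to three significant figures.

At steady state, infusion rate = CL × Css, so CL = rate / Css.
CL = 285 / 38.6 = 7.383 L/h

7.38 L/h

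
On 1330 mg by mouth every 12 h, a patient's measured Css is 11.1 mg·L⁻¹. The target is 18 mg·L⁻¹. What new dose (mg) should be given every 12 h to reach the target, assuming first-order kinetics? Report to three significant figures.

2160 mg

For first-order elimination, Css ∝ F·D/(CL·τ); F and CL are unchanged, so Css ∝ D/τ.
D₂ = D₁ × (Css,target / Css,current) = 1330 × 18/11.1 = 2157 mg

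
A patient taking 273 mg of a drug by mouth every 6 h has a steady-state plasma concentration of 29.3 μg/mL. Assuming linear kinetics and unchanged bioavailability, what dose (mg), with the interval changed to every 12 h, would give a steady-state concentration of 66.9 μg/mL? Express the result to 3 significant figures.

1250 mg

For first-order elimination, Css ∝ F·D/(CL·τ); F and CL are unchanged, so Css ∝ D/τ.
D₂ = D₁ × (Css,target / Css,current) × (τ₂/τ₁) = 273 × (66.9/29.3) × (12/6) = 1247 mg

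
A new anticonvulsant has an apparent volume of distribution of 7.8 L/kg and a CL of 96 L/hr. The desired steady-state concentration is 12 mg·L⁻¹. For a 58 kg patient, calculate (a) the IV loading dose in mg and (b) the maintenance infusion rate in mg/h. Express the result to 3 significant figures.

Total Vd = 7.8 × 58 = 452.4 L
Loading: fill Vd to C_target → 452.4 L × 12 mg/L = 5429 mg
Maintenance infusion rate = CL × Css = 96.00 × 12 = 1152 mg/h

(a) 5430 mg; (b) 1150 mg/h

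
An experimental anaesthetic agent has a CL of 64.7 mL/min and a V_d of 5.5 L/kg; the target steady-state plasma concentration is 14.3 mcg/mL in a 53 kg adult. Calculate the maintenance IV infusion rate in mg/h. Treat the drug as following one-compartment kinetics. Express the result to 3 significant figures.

55.5 mg/h

CL = 64.7 mL/min × 60/1000 = 3.882 L/h
R₀ = 3.882 × 14.3 = 55.51 mg/h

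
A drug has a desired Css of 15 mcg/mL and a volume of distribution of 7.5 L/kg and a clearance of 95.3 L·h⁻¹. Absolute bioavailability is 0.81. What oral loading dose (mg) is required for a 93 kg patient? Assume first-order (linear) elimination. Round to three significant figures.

Vd(total) = 93 kg × 7.5 L/kg = 697.5 L
LD = Vd × C / F = 697.5 × 15.00 / 0.81 = 12920 mg

12900 mg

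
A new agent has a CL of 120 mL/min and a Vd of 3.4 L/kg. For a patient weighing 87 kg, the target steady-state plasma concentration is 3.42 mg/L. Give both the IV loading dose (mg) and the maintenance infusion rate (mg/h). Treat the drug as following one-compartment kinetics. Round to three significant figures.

Total Vd = 3.4 × 87 = 295.8 L
Loading dose = Vd × C = 295.8 × 3.42 = 1012 mg
CL = 120 mL/min = 120 × 0.06 = 7.200 L/h
Maintenance infusion rate = CL × Css = 7.200 × 3.42 = 24.62 mg/h

(a) 1010 mg; (b) 24.6 mg/h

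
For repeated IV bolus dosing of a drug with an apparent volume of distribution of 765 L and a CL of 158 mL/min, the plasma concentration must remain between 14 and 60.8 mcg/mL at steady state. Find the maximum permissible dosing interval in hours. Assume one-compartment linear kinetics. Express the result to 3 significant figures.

Convert clearance: 158 mL/min × 60 min/h ÷ 1000 mL/L = 9.480 L/h
k = CL / Vd = 9.480 / 765.0 = 0.01239 h⁻¹
Between IV bolus doses, concentration decays as C = C₀·e^(−kτ), so C_peak/C_trough = e^(kτ).
τ_max = ln(C_peak/C_trough) / k = ln(60.8/14) / 0.01239 = 1.469 / 0.01239 = 118.6 h

119 h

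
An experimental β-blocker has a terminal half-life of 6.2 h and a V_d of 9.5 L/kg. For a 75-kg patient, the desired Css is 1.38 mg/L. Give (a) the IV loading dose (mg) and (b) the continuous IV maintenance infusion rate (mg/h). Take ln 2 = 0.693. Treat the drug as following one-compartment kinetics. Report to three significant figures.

Total Vd = 9.5 × 75 = 712.5 L
LD = Vd × C = 712.5 × 1.38 = 983.3 mg
CL = 0.693 × Vd / t½ = 0.693 × 712.5 / 6.2 = 79.64 L/h
Infusion rate = CL × Css = 79.64 × 1.38 = 109.9 mg/h

(a) 983 mg; (b) 110 mg/h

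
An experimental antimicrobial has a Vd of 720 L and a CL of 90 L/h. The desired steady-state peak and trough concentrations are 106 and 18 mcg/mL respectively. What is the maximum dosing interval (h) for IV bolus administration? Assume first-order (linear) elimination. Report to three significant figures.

k = CL / Vd = 90.00 / 720.0 = 0.1250 h⁻¹
Between IV bolus doses, concentration decays as C = C₀·e^(−kτ), so C_peak/C_trough = e^(kτ).
τ_max = ln(C_peak/C_trough) / k = ln(106/18) / 0.1250 = 1.773 / 0.1250 = 14.18 h

14.2 h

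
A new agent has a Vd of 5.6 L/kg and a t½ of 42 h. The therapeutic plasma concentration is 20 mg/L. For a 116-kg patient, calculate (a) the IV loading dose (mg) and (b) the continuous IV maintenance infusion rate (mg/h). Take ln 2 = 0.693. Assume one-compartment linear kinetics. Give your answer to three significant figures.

(a) 13000 mg; (b) 214 mg/h

Vd = 5.6 L/kg × 116 kg = 649.6 L
LD = Vd × C = 649.6 × 20 = 12990 mg
CL = 0.693 × Vd / t½ = 0.693 × 649.6 / 42 = 10.72 L/h
Infusion rate = CL × Css = 10.72 × 20 = 214.4 mg/h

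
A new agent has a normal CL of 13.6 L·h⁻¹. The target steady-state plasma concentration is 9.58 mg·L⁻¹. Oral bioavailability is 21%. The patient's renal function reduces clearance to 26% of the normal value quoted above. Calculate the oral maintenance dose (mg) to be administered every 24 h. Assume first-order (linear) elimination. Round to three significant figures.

Patient clearance = 0.26 × 13.60 = 3.536 L/h
At steady state, dose per interval replaces the amount cleared in that interval: F·D/τ = CL·Css.
D = CL × Css × τ / F = 3.536 × 9.58 × 24 / 0.21 = 3871 mg

3870 mg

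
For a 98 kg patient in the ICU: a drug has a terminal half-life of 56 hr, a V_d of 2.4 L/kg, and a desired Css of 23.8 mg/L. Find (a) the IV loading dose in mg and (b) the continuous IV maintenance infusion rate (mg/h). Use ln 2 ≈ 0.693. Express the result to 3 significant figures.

(a) 5600 mg; (b) 69.3 mg/h

Total Vd = 2.4 × 98 = 235.2 L
LD = Vd × C = 235.2 × 23.8 = 5598 mg
CL = 0.693 × Vd / t½ = 0.693 × 235.2 / 56 = 2.911 L/h
Infusion rate = CL × Css = 2.911 × 23.8 = 69.28 mg/h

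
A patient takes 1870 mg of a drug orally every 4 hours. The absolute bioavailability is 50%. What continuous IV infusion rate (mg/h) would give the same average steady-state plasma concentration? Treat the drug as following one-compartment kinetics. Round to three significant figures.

Equivalent systemic input: infusion rate = F·D/τ.
Rate = 0.5 × 1870 / 4 = 233.8 mg/h

234 mg/h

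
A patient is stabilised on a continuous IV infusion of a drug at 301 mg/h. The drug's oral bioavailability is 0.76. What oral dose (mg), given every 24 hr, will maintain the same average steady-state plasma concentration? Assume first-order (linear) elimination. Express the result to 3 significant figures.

9510 mg

To maintain the same Css, the systemic dosing rate must be unchanged: F·D/τ = infusion rate.
D = rate × τ / F = 301 × 24 / 0.76 = 9505 mg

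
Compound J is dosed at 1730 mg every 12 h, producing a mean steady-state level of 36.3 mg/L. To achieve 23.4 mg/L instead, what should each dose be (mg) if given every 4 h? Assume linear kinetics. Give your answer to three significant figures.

With linear kinetics, Css is proportional to dose rate (D/τ) at fixed clearance.
D₂ = D₁ × (Css,target / Css,current) × (τ₂/τ₁) = 1730 × (23.4/36.3) × (4/12) = 371.7 mg

372 mg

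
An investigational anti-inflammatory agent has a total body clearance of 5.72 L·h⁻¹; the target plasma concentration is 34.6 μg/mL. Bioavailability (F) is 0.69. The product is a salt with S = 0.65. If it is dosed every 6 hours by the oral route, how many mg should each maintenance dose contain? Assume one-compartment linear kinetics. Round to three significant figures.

At steady state, dose per interval replaces the amount cleared in that interval: F·S·D/τ = CL·Css.
D = CL × Css × τ / F / S = 5.720 × 34.6 × 6 / 0.69 / 0.65 = 2648 mg

2650 mg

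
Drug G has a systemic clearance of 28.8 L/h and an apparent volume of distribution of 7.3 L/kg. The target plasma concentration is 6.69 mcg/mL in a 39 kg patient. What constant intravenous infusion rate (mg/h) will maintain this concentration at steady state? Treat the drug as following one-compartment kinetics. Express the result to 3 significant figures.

193 mg/h

At steady state, infusion rate equals elimination rate: rate in = CL × Css.
Infusion rate = CL · Css = 28.80 L/h × 6.69 mg/L = 192.7 mg/h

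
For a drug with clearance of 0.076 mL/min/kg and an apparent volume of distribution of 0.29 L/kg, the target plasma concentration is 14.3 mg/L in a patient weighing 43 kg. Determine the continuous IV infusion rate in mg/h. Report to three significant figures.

2.80 mg/h

CL = 0.076 mL/min/kg × 43 kg = 3.268 mL/min = 3.268 × 60/1000 = 0.1961 L/h
R₀ = 0.1961 × 14.3 = 2.804 mg/h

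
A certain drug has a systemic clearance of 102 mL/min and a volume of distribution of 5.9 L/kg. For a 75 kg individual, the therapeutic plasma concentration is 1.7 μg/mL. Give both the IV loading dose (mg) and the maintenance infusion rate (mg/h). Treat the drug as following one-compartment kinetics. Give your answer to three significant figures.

Total Vd = 5.9 × 75 = 442.5 L
Loading dose = Vd × C = 442.5 × 1.7 = 752.3 mg
Convert clearance: 102 mL/min × 60 min/h ÷ 1000 mL/L = 6.120 L/h
Maintenance infusion rate = CL × Css = 6.120 × 1.7 = 10.40 mg/h

(a) 752 mg; (b) 10.4 mg/h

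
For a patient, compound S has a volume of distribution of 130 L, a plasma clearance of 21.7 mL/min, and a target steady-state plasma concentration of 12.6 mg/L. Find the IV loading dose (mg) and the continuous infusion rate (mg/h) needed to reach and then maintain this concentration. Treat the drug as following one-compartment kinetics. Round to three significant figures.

(a) 1640 mg; (b) 16.4 mg/h

LD = Vd · C_target = 130.0 × 12.6 = 1638 mg
Convert clearance: 21.7 mL/min × 60 min/h ÷ 1000 mL/L = 1.302 L/h
Maintenance infusion rate = CL × Css = 1.302 × 12.6 = 16.41 mg/h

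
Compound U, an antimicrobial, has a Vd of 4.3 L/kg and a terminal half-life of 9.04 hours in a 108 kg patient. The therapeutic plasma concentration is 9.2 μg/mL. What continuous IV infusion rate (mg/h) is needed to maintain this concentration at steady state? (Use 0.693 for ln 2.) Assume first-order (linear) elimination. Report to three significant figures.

Vd(total) = 108 kg × 4.3 L/kg = 464.4 L
k = 0.693/9.04 = 0.07666 h⁻¹, so CL = k·Vd = 0.07666 × 464.4 = 35.60 L/h
Infusion rate = CL × Css = 35.60 × 9.2 = 327.5 mg/h

328 mg/h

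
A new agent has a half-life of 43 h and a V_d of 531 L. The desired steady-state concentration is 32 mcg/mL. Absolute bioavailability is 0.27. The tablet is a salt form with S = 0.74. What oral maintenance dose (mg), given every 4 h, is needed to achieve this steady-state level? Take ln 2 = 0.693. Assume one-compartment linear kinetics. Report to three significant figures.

5480 mg

CL = ln 2 · Vd / t½ = 0.693 × 531.0 / 43 = 8.558 L/h
D = CL × Css × τ / F / S = 8.558 × 32 × 4 / 0.27 / 0.74 = 5483 mg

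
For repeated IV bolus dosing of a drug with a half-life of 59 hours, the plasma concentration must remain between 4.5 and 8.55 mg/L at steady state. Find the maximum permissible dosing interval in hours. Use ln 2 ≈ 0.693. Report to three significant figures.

54.6 h

k = 0.693 / t½ = 0.693 / 59 = 0.01175 h⁻¹
Between IV bolus doses, concentration decays as C = C₀·e^(−kτ), so C_peak/C_trough = e^(kτ).
τ_max = ln(C_peak/C_trough) / k = ln(8.55/4.5) / 0.01175 = 0.6419 / 0.01175 = 54.63 h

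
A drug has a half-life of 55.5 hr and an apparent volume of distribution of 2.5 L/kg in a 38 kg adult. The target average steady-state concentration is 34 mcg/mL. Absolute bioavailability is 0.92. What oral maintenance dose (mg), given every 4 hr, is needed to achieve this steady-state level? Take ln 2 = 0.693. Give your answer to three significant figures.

Vd = 2.5 L/kg × 38 kg = 95.00 L
CL = 0.693 × Vd / t½ = 0.693 × 95.00 / 55.5 = 1.186 L/h
D = CL × Css × τ / F = 1.186 × 34 × 4 / 0.92 = 175.3 mg

175 mg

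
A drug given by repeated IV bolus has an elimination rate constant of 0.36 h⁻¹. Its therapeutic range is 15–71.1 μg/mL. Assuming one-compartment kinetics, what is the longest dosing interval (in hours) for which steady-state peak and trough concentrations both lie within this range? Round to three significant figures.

4.32 h

Between IV bolus doses, concentration decays as C = C₀·e^(−kτ), so C_peak/C_trough = e^(kτ).
τ_max = ln(C_peak/C_trough) / k = ln(71.1/15) / 0.3600 = 1.556 / 0.3600 = 4.322 h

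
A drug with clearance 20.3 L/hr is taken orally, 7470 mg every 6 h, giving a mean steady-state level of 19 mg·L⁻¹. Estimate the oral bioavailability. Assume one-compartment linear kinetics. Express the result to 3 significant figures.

0.310

F·D/τ = CL·Css at steady state → F = CL·Css·τ / D.
F = 20.3 × 19 × 6 / 7470 = 0.310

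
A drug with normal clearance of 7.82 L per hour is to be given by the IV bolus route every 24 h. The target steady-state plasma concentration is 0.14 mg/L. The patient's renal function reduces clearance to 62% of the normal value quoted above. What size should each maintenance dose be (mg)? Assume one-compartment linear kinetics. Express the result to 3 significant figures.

16.3 mg

Patient clearance = 0.62 × 7.820 = 4.848 L/h
At steady state, dose per interval replaces the amount cleared in that interval: D/τ = CL·Css.
D = CL × Css × τ = 4.848 × 0.14 × 24 = 16.29 mg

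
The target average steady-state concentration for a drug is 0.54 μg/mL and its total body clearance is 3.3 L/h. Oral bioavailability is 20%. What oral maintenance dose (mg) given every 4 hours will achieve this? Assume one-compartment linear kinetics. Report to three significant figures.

D = CL × Css × τ / F = 3.300 × 0.54 × 4 / 0.2 = 35.64 mg

35.6 mg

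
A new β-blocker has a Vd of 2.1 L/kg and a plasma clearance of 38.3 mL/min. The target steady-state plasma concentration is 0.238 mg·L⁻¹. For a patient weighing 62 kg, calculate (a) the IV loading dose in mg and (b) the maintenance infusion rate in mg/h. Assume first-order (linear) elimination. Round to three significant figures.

Total Vd = 2.1 × 62 = 130.2 L
Loading: fill Vd to C_target → 130.2 L × 0.238 mg/L = 30.99 mg
Convert clearance: 38.3 mL/min × 60 min/h ÷ 1000 mL/L = 2.298 L/h
Infusion rate = 2.298 L/h × 0.238 mg/L = 0.5469 mg/h

(a) 31.0 mg; (b) 0.547 mg/h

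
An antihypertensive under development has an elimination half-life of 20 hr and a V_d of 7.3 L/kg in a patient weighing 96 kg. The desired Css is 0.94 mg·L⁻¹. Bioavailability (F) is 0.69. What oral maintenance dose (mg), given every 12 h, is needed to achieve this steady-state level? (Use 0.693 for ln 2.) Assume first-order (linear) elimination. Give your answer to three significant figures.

Total Vd = 7.3 × 96 = 700.8 L
CL = ln 2 · Vd / t½ = 0.693 × 700.8 / 20 = 24.28 L/h
D = CL × Css × τ / F = 24.28 × 0.94 × 12 / 0.69 = 396.9 mg

397 mg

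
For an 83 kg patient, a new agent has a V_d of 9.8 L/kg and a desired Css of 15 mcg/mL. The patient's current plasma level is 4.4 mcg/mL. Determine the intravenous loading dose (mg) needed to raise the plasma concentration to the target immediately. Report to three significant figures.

Total Vd = 9.8 × 83 = 813.4 L
Concentration deficit ΔC = 15 − 4.4 = 10.60 mg/L
LD = Vd × ΔC = 813.4 × 10.60 = 8622 mg

8620 mg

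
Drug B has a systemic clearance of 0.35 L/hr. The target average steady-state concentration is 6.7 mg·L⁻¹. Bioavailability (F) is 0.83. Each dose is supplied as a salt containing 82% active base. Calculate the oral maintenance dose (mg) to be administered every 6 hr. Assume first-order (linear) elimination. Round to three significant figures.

20.7 mg

D = CL × Css × τ / F / S = 0.3500 × 6.7 × 6 / 0.83 / 0.82 = 20.67 mg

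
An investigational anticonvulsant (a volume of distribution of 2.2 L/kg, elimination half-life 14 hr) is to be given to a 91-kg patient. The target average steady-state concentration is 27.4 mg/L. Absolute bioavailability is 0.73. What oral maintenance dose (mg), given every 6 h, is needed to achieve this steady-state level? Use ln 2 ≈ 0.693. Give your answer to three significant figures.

2230 mg

Vd = 2.2 L/kg × 91 kg = 200.2 L
k = 0.693/14 = 0.04950 h⁻¹, so CL = k·Vd = 0.04950 × 200.2 = 9.910 L/h
D = CL × Css × τ / F = 9.910 × 27.4 × 6 / 0.73 = 2232 mg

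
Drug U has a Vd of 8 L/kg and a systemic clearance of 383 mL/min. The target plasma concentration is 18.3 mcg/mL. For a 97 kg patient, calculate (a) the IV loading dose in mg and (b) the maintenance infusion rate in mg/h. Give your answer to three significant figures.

(a) 14200 mg; (b) 421 mg/h

Total Vd = 8 × 97 = 776.0 L
LD = Vd · C_target = 776.0 × 18.3 = 14200 mg
CL = 383 mL/min × 60/1000 = 22.98 L/h
Maintenance: replace elimination → rate = CL × Css = 22.98 × 18.3 = 420.5 mg/h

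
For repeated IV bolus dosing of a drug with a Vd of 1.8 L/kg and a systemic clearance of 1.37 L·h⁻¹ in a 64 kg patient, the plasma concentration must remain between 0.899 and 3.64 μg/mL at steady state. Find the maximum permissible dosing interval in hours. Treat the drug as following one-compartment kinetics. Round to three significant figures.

Vd = 1.8 L/kg × 64 kg = 115.2 L
k = CL / Vd = 1.370 / 115.2 = 0.01189 h⁻¹
Between IV bolus doses, concentration decays as C = C₀·e^(−kτ), so C_peak/C_trough = e^(kτ).
τ_max = ln(C_peak/C_trough) / k = ln(3.64/0.899) / 0.01189 = 1.398 / 0.01189 = 117.6 h

118 h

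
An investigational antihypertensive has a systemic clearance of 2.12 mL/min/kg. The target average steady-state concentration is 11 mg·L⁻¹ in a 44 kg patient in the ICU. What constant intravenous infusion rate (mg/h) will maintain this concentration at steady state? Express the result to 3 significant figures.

61.6 mg/h

CL = 2.12 mL/min/kg × 44 kg = 93.28 mL/min = 93.28 × 60/1000 = 5.597 L/h
At steady state, infusion rate equals elimination rate: rate in = CL × Css.
Rate = CL × Css = 5.597 × 11 = 61.57 mg/h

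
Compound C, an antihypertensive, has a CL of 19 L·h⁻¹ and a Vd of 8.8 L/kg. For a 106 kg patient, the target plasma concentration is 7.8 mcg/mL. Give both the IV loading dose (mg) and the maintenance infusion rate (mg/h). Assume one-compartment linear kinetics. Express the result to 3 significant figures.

Vd = 8.8 L/kg × 106 kg = 932.8 L
Loading dose = Vd × C = 932.8 × 7.8 = 7276 mg
Maintenance: replace elimination → rate = CL × Css = 19.00 × 7.8 = 148.2 mg/h

(a) 7280 mg; (b) 148 mg/h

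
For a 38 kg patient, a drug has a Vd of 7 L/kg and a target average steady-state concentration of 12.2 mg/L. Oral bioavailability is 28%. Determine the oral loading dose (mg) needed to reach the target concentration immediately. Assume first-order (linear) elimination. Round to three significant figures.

Total Vd = 7 × 38 = 266.0 L
The loading dose fills Vd to the target concentration.
LD = Vd × C / F = 266.0 × 12.20 / 0.28 = 11590 mg

11600 mg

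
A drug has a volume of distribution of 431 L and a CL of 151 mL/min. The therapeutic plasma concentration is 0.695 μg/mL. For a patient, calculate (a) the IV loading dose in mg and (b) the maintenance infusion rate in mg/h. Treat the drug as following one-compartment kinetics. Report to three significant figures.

LD = Vd · C_target = 431.0 × 0.695 = 299.5 mg
Convert clearance: 151 mL/min × 60 min/h ÷ 1000 mL/L = 9.060 L/h
Maintenance: replace elimination → rate = CL × Css = 9.060 × 0.695 = 6.297 mg/h

(a) 300 mg; (b) 6.30 mg/h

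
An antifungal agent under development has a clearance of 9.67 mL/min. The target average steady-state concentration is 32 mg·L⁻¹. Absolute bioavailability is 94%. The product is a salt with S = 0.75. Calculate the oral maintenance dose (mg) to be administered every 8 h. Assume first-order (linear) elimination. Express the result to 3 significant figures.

211 mg

Convert clearance: 9.67 mL/min × 60 min/h ÷ 1000 mL/L = 0.5802 L/h
At steady state, dose per interval replaces the amount cleared in that interval: F·S·D/τ = CL·Css.
D = CL × Css × τ / F / S = 0.5802 × 32 × 8 / 0.94 / 0.75 = 210.7 mg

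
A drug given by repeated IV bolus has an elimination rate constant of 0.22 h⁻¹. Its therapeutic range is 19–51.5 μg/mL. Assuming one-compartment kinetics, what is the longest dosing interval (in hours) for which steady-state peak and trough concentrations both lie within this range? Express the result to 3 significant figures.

Between IV bolus doses, concentration decays as C = C₀·e^(−kτ), so C_peak/C_trough = e^(kτ).
τ_max = ln(C_peak/C_trough) / k = ln(51.5/19) / 0.2200 = 0.9971 / 0.2200 = 4.532 h

4.53 h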